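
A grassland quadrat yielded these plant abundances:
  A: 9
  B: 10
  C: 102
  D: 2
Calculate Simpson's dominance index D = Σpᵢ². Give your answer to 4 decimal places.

Total N = 9+10+102+2 = 123, so the proportions are 0.073171, 0.081301, 0.829268, 0.01626 (working shown to 6 dp, full precision carried).
D = 0.073171² + 0.081301² + 0.829268² + 0.01626² = 0.005354 + 0.006610 + 0.687686 + 0.000264 = 0.699914.
To 4 decimal places, D = 0.6999.

0.6999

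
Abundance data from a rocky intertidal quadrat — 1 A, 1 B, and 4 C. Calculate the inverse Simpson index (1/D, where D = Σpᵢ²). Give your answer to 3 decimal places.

2.000

Total N = 1+1+4 = 6, so the proportions are 0.166667, 0.166667, 0.666667 (working shown to 6 dp, full precision carried).
D = 0.166667² + 0.166667² + 0.666667² = 0.027778 + 0.027778 + 0.444444 = 0.500000.
So 1/D = 2.00000, i.e. 2.000 to 3 decimal places.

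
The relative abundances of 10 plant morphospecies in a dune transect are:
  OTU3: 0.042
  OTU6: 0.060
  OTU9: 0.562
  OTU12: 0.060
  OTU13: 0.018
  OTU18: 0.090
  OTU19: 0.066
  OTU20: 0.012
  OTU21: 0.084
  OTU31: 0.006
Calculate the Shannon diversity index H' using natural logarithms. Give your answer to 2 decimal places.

1.55

Each pᵢ ln pᵢ term (working shown to 4 dp, full precision carried): 0.042×(-3.1701)=-0.1331, 0.06×(-2.8134)=-0.1688, 0.562×(-0.5763)=-0.3239, 0.06×(-2.8134)=-0.1688, 0.018×(-4.0174)=-0.0723, 0.09×(-2.4079)=-0.2167, 0.066×(-2.7181)=-0.1794, 0.012×(-4.4228)=-0.0531, 0.084×(-2.4769)=-0.2081, 0.006×(-5.1160)=-0.0307.
Sum = -1.5549, so H' = 1.55.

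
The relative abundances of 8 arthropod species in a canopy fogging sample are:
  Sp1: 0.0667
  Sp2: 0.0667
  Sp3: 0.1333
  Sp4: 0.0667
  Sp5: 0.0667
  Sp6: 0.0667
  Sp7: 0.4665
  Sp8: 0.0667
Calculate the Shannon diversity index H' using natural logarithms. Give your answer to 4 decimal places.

Each pᵢ ln pᵢ term (working shown to 6 dp, full precision carried): 0.0667×(-2.707550)=-0.180594, 0.0667×(-2.707550)=-0.180594, 0.1333×(-2.015153)=-0.268620, 0.0667×(-2.707550)=-0.180594, 0.0667×(-2.707550)=-0.180594, 0.0667×(-2.707550)=-0.180594, 0.4665×(-0.762497)=-0.355705, 0.0667×(-2.707550)=-0.180594.
Sum = -1.707887, so H' = 1.7079.

1.7079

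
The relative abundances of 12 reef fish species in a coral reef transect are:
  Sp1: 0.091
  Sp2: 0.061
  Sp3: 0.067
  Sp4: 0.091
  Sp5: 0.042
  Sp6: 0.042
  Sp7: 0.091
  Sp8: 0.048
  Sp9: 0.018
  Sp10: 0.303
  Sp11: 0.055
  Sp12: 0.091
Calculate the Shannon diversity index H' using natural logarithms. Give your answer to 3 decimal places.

Each pᵢ ln pᵢ term (working shown to 5 dp, full precision carried): 0.091×(-2.39690)=-0.21812, 0.061×(-2.79688)=-0.17061, 0.067×(-2.70306)=-0.18111, 0.091×(-2.39690)=-0.21812, 0.042×(-3.17009)=-0.13314, 0.042×(-3.17009)=-0.13314, 0.091×(-2.39690)=-0.21812, 0.048×(-3.03655)=-0.14575, 0.018×(-4.01738)=-0.07231, 0.303×(-1.19402)=-0.36179, 0.055×(-2.90042)=-0.15952, 0.091×(-2.39690)=-0.21812.
Sum = -2.22985, so H' = 2.230.

2.230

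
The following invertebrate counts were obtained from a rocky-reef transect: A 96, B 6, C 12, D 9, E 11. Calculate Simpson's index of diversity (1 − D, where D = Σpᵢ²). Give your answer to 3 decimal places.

Total N = 96+6+12+9+11 = 134, so the proportions are 0.71642, 0.04478, 0.08955, 0.06716, 0.08209 (working shown to 5 dp, full precision carried).
D = 0.71642² + 0.04478² + 0.08955² + 0.06716² + 0.08209² = 0.51325 + 0.00200 + 0.00802 + 0.00451 + 0.00674 = 0.53453.
So 1 − D = 0.46547, i.e. 0.465 to 3 decimal places.

0.465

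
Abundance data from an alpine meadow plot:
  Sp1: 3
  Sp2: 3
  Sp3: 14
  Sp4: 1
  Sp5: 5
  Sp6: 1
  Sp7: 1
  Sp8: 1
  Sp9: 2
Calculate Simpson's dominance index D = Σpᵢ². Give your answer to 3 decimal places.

Total N = 3+3+14+1+5+1+1+1+2 = 31, so the proportions are 0.09677, 0.09677, 0.45161, 0.03226, 0.16129, 0.03226, 0.03226, 0.03226, 0.06452 (working shown to 5 dp, full precision carried).
D = 0.09677² + 0.09677² + 0.45161² + 0.03226² + 0.16129² + 0.03226² + 0.03226² + 0.03226² + 0.06452² = 0.00937 + 0.00937 + 0.20395 + 0.00104 + 0.02601 + 0.00104 + 0.00104 + 0.00104 + 0.00416 = 0.25702.
To 3 decimal places, D = 0.257.

0.257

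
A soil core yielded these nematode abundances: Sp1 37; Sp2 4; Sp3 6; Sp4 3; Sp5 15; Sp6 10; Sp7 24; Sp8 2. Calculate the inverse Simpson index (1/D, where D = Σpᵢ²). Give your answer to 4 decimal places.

4.3687

Total N = 37+4+6+3+15+10+24+2 = 101, so the proportions are 0.36633663, 0.03960396, 0.05940594, 0.02970297, 0.14851485, 0.0990099, 0.23762376, 0.01980198 (working shown to 8 dp, full precision carried).
D = 0.36633663² + 0.03960396² + 0.05940594² + 0.02970297² + 0.14851485² + 0.0990099² + 0.23762376² + 0.01980198² = 0.13420253 + 0.00156847 + 0.00352907 + 0.00088227 + 0.02205666 + 0.00980296 + 0.05646505 + 0.00039212 = 0.22889913.
So 1/D = 4.368737, i.e. 4.3687 to 4 decimal places.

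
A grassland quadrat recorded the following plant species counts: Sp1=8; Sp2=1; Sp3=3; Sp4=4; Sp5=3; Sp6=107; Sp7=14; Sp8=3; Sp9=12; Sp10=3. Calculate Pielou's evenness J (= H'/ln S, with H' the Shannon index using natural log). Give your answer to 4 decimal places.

Total N = 8+1+3+4+3+107+14+3+12+3 = 158, so the proportions are 0.050633, 0.006329, 0.018987, 0.025316, 0.018987, 0.677215, 0.088608, 0.018987, 0.075949, 0.018987 (working shown to 6 dp, full precision carried).
H' = −Σ pᵢ ln pᵢ = −((-0.151046) + (-0.032042) + (-0.075265) + (-0.093071) + (-0.075265) + (-0.263956) + (-0.214744) + (-0.075265) + (-0.195774) + (-0.075265)) = 1.251694.
With S = 10 species, ln S = 2.302585, so J = 1.251694/2.302585 = 0.543604, i.e. 0.5436 to 4 decimal places.

0.5436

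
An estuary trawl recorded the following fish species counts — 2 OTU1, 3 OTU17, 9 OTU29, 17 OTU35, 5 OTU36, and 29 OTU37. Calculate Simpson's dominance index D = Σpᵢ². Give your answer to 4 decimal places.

Total N = 2+3+9+17+5+29 = 65, so the proportions are 0.030769, 0.046154, 0.138462, 0.261538, 0.076923, 0.446154 (working shown to 6 dp, full precision carried).
D = 0.030769² + 0.046154² + 0.138462² + 0.261538² + 0.076923² + 0.446154² = 0.000947 + 0.002130 + 0.019172 + 0.068402 + 0.005917 + 0.199053 = 0.295621.
To 4 decimal places, D = 0.2956.

0.2956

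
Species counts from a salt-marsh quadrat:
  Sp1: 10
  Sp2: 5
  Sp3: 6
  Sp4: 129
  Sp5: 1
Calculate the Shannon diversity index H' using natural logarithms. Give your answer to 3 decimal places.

Total N = 10+5+6+129+1 = 151, so the proportions are 0.06623, 0.03311, 0.03974, 0.8543, 0.00662 (working shown to 5 dp, full precision carried).
Each pᵢ ln pᵢ term: 0.06623×(-2.71469)=-0.17978, 0.03311×(-3.40784)=-0.11284, 0.03974×(-3.22552)=-0.12817, 0.8543×(-0.15747)=-0.13453, 0.00662×(-5.01728)=-0.03323.
Sum = -0.58854, so H' = 0.589.

0.589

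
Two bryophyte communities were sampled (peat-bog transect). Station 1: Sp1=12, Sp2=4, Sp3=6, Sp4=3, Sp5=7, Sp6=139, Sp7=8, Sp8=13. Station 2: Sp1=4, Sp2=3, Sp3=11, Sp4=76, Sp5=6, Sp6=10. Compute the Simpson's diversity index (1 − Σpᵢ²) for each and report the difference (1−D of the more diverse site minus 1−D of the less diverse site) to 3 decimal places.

0.037

Station 1: N=192, proportions 0.0625, 0.02083, 0.03125, 0.01562, 0.03646, 0.72396, 0.04167, 0.06771, giving 1−D = 0.46267 (working shown to 5 dp, full precision carried).
Station 2: N=110, proportions 0.03636, 0.02727, 0.1, 0.69091, 0.05455, 0.09091, giving 1−D = 0.49934.
Difference = |0.46267 − 0.49934| = 0.03667, i.e. 0.037 to 3 decimal places.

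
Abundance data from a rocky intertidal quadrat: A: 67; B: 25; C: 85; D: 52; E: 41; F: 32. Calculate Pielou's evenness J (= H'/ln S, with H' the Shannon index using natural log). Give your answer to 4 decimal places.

0.9538

Total N = 67+25+85+52+41+32 = 302, so the proportions are 0.221854, 0.082781, 0.281457, 0.172185, 0.135762, 0.10596 (working shown to 6 dp, full precision carried).
H' = −Σ pᵢ ln pᵢ = −((-0.334054) + (-0.206254) + (-0.356824) + (-0.302906) + (-0.271096) + (-0.237848)) = 1.708982.
With S = 6 species, ln S = 1.791759, so J = 1.708982/1.791759 = 0.953801, i.e. 0.9538 to 4 decimal places.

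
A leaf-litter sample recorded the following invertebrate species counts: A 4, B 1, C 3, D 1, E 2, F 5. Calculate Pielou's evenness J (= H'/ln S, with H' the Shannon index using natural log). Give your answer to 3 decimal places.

0.910

Total N = 4+1+3+1+2+5 = 16, so the proportions are 0.25, 0.0625, 0.1875, 0.0625, 0.125, 0.3125 (working shown to 5 dp, full precision carried).
H' = −Σ pᵢ ln pᵢ = −((-0.34657) + (-0.17329) + (-0.31387) + (-0.17329) + (-0.25993) + (-0.36348)) = 1.63043.
With S = 6 species, ln S = 1.79176, so J = 1.63043/1.79176 = 0.90996, i.e. 0.910 to 3 decimal places.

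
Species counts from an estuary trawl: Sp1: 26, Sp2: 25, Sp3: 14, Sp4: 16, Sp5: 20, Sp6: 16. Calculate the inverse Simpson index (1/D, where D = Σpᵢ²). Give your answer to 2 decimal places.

5.68

Total N = 26+25+14+16+20+16 = 117, so the proportions are 0.222222, 0.213675, 0.119658, 0.136752, 0.17094, 0.136752 (working shown to 6 dp, full precision carried).
D = 0.222222² + 0.213675² + 0.119658² + 0.136752² + 0.17094² + 0.136752² = 0.049383 + 0.045657 + 0.014318 + 0.018701 + 0.029221 + 0.018701 = 0.175981.
So 1/D = 5.6824, i.e. 5.68 to 2 decimal places.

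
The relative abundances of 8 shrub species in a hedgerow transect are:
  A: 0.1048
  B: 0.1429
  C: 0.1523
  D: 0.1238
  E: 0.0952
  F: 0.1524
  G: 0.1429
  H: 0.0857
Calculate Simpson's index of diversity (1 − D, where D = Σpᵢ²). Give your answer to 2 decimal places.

D = 0.1048² + 0.1429² + 0.1523² + 0.1238² + 0.0952² + 0.1524² + 0.1429² + 0.0857² = 0.0110 + 0.0204 + 0.0232 + 0.0153 + 0.0091 + 0.0232 + 0.0204 + 0.0073 = 0.1300 (working shown to 4 dp, full precision carried).
So 1 − D = 0.8700, i.e. 0.87 to 2 decimal places.

0.87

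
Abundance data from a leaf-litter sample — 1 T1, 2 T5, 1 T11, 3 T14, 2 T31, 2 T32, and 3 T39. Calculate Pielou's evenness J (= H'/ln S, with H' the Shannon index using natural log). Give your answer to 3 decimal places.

0.962

Total N = 1+2+1+3+2+2+3 = 14, so the proportions are 0.07143, 0.14286, 0.07143, 0.21429, 0.14286, 0.14286, 0.21429 (working shown to 5 dp, full precision carried).
H' = −Σ pᵢ ln pᵢ = −((-0.18850) + (-0.27799) + (-0.18850) + (-0.33010) + (-0.27799) + (-0.27799) + (-0.33010)) = 1.87116.
With S = 7 species, ln S = 1.94591, so J = 1.87116/1.94591 = 0.96159, i.e. 0.962 to 3 decimal places.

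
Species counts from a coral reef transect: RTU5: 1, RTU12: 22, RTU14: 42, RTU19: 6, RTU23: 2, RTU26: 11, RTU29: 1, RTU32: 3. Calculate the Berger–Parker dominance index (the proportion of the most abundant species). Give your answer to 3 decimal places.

Total N = 1+22+42+6+2+11+1+3 = 88, so the proportions are 0.01136, 0.25, 0.47727, 0.06818, 0.02273, 0.125, 0.01136, 0.03409 (working shown to 5 dp, full precision carried).
The largest proportion is 0.47727, i.e. d = 0.477 to 3 decimal places.

0.477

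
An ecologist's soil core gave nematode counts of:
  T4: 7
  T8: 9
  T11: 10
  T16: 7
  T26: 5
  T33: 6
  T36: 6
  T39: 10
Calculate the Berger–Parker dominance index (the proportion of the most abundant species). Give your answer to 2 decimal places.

Total N = 7+9+10+7+5+6+6+10 = 60, so the proportions are 0.1167, 0.15, 0.1667, 0.1167, 0.0833, 0.1, 0.1, 0.1667 (working shown to 4 dp, full precision carried).
The largest proportion is 0.1667, i.e. d = 0.17 to 2 decimal places.

0.17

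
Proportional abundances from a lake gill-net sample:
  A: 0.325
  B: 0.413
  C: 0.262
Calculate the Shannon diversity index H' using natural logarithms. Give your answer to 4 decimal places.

Each pᵢ ln pᵢ term (working shown to 6 dp, full precision carried): 0.325×(-1.123930)=-0.365277, 0.413×(-0.884308)=-0.365219, 0.262×(-1.339411)=-0.350926.
Sum = -1.081422, so H' = 1.0814.

1.0814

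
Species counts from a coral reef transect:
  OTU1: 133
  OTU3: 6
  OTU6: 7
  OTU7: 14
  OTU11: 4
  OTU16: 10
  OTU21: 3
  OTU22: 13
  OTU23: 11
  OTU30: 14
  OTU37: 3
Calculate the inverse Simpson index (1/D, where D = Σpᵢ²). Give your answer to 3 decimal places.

2.556

Total N = 133+6+7+14+4+10+3+13+11+14+3 = 218, so the proportions are 0.610092, 0.027523, 0.03211, 0.06422, 0.018349, 0.045872, 0.013761, 0.059633, 0.050459, 0.06422, 0.013761 (working shown to 6 dp, full precision carried).
D = 0.610092² + 0.027523² + 0.03211² + 0.06422² + 0.018349² + 0.045872² + 0.013761² + 0.059633² + 0.050459² + 0.06422² + 0.013761² = 0.372212 + 0.000758 + 0.001031 + 0.004124 + 0.000337 + 0.002104 + 0.000189 + 0.003556 + 0.002546 + 0.004124 + 0.000189 = 0.391171.
So 1/D = 2.55643, i.e. 2.556 to 3 decimal places.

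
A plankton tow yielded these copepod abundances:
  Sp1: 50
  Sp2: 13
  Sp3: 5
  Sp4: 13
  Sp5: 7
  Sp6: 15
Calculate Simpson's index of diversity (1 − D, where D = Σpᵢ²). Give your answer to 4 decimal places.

Total N = 50+13+5+13+7+15 = 103, so the proportions are 0.485437, 0.126214, 0.048544, 0.126214, 0.067961, 0.145631 (working shown to 6 dp, full precision carried).
D = 0.485437² + 0.126214² + 0.048544² + 0.126214² + 0.067961² + 0.145631² = 0.235649 + 0.015930 + 0.002356 + 0.015930 + 0.004619 + 0.021208 = 0.295692.
So 1 − D = 0.704308, i.e. 0.7043 to 4 decimal places.

0.7043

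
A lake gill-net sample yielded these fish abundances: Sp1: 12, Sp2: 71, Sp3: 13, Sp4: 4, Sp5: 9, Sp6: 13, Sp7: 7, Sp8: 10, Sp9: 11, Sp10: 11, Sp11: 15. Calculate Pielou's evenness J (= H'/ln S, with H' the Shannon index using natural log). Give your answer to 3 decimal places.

Total N = 12+71+13+4+9+13+7+10+11+11+15 = 176, so the proportions are 0.06818, 0.40341, 0.07386, 0.02273, 0.05114, 0.07386, 0.03977, 0.05682, 0.0625, 0.0625, 0.08523 (working shown to 5 dp, full precision carried).
H' = −Σ pᵢ ln pᵢ = −((-0.18311) + (-0.36622) + (-0.19245) + (-0.08600) + (-0.15204) + (-0.19245) + (-0.12825) + (-0.16295) + (-0.17329) + (-0.17329) + (-0.20987)) = 2.01992.
With S = 11 species, ln S = 2.39790, so J = 2.01992/2.39790 = 0.84237, i.e. 0.842 to 3 decimal places.

0.842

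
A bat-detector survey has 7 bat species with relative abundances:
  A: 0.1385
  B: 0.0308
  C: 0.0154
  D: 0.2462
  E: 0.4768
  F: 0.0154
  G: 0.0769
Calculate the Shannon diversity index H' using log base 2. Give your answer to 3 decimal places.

2.027

Each pᵢ log₂ pᵢ term (working shown to 5 dp, full precision carried): 0.1385×(-2.85204)=-0.39501, 0.0308×(-5.02093)=-0.15464, 0.0154×(-6.02093)=-0.09272, 0.2462×(-2.02210)=-0.49784, 0.4768×(-1.06854)=-0.50948, 0.0154×(-6.02093)=-0.09272, 0.0769×(-3.70087)=-0.28460.
Sum = -2.02702, so H' = 2.027.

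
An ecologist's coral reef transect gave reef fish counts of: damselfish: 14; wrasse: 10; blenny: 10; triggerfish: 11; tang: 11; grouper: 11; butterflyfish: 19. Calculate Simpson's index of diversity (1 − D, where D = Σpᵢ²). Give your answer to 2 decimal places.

Total N = 14+10+10+11+11+11+19 = 86, so the proportions are 0.1628, 0.1163, 0.1163, 0.1279, 0.1279, 0.1279, 0.2209 (working shown to 4 dp, full precision carried).
D = 0.1628² + 0.1163² + 0.1163² + 0.1279² + 0.1279² + 0.1279² + 0.2209² = 0.0265 + 0.0135 + 0.0135 + 0.0164 + 0.0164 + 0.0164 + 0.0488 = 0.1514.
So 1 − D = 0.8486, i.e. 0.85 to 2 decimal places.

0.85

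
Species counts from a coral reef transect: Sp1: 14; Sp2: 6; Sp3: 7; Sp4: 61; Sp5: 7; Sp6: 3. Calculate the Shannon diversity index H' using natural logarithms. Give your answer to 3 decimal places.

Total N = 14+6+7+61+7+3 = 98, so the proportions are 0.14286, 0.06122, 0.07143, 0.62245, 0.07143, 0.03061 (working shown to 5 dp, full precision carried).
Each pᵢ ln pᵢ term: 0.14286×(-1.94591)=-0.27799, 0.06122×(-2.79321)=-0.17101, 0.07143×(-2.63906)=-0.18850, 0.62245×(-0.47409)=-0.29510, 0.07143×(-2.63906)=-0.18850, 0.03061×(-3.48636)=-0.10673.
Sum = -1.22783, so H' = 1.228.

1.228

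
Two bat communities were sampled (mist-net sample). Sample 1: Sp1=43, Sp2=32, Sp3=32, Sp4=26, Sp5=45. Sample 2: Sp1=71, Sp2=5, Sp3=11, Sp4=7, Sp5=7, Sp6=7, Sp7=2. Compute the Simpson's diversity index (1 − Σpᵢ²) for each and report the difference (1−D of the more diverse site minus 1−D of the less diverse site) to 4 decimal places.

Sample 1: N=178, proportions 0.241573, 0.179775, 0.179775, 0.146067, 0.252809, giving 1−D = 0.791756 (working shown to 6 dp, full precision carried).
Sample 2: N=110, proportions 0.645455, 0.045455, 0.1, 0.063636, 0.063636, 0.063636, 0.018182, giving 1−D = 0.558843.
Difference = |0.791756 − 0.558843| = 0.232913, i.e. 0.2329 to 4 decimal places.

0.2329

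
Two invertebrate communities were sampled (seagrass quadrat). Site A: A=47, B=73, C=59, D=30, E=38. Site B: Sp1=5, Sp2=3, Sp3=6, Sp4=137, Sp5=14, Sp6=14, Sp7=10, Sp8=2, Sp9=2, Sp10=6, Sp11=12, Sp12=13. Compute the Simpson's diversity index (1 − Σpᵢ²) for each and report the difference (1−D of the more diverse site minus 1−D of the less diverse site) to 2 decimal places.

Site A: N=247, proportions 0.19028, 0.29555, 0.23887, 0.12146, 0.15385, giving 1−D = 0.78097 (working shown to 5 dp, full precision carried).
Site B: N=224, proportions 0.02232, 0.01339, 0.02679, 0.61161, 0.0625, 0.0625, 0.04464, 0.00893, 0.00893, 0.02679, 0.05357, 0.05804, giving 1−D = 0.60762.
Difference = |0.78097 − 0.60762| = 0.17335, i.e. 0.17 to 2 decimal places.

0.17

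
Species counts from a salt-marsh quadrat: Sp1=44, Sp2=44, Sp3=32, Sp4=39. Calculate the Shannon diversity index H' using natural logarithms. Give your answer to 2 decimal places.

Total N = 44+44+32+39 = 159, so the proportions are 0.2767, 0.2767, 0.2013, 0.2453 (working shown to 4 dp, full precision carried).
Each pᵢ ln pᵢ term: 0.2767×(-1.2847)=-0.3555, 0.2767×(-1.2847)=-0.3555, 0.2013×(-1.6032)=-0.3227, 0.2453×(-1.4053)=-0.3447.
Sum = -1.3784, so H' = 1.38.

1.38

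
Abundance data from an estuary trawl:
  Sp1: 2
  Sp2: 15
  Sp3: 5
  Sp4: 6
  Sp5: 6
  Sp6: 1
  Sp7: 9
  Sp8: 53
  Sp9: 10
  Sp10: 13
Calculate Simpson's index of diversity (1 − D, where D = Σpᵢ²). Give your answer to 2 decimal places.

0.76

Total N = 2+15+5+6+6+1+9+53+10+13 = 120, so the proportions are 0.0167, 0.125, 0.0417, 0.05, 0.05, 0.0083, 0.075, 0.4417, 0.0833, 0.1083 (working shown to 4 dp, full precision carried).
D = 0.0167² + 0.125² + 0.0417² + 0.05² + 0.05² + 0.0083² + 0.075² + 0.4417² + 0.0833² + 0.1083² = 0.0003 + 0.0156 + 0.0017 + 0.0025 + 0.0025 + 0.0001 + 0.0056 + 0.1951 + 0.0069 + 0.0117 = 0.2421.
So 1 − D = 0.7579, i.e. 0.76 to 2 decimal places.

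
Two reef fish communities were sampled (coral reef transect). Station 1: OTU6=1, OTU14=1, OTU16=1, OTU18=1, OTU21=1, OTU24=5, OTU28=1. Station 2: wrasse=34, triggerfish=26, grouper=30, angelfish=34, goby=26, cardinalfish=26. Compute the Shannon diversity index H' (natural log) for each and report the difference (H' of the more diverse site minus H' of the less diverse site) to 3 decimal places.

0.118

Station 1: N=11, proportions 0.09091, 0.09091, 0.09091, 0.09091, 0.09091, 0.45455, 0.09091, giving H' = 1.66633 (working shown to 5 dp, full precision carried).
Station 2: N=176, proportions 0.19318, 0.14773, 0.17045, 0.19318, 0.14773, 0.14773, giving H' = 1.78435.
Difference = |1.66633 − 1.78435| = 0.11802, i.e. 0.118 to 3 decimal places.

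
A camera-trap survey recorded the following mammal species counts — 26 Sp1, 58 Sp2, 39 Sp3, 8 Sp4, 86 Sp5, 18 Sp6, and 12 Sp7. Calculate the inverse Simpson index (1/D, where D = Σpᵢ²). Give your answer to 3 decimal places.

Total N = 26+58+39+8+86+18+12 = 247, so the proportions are 0.1052632, 0.2348178, 0.1578947, 0.0323887, 0.3481781, 0.0728745, 0.048583 (working shown to 7 dp, full precision carried).
D = 0.1052632² + 0.2348178² + 0.1578947² + 0.0323887² + 0.3481781² + 0.0728745² + 0.048583² = 0.0110803 + 0.0551394 + 0.0249307 + 0.0010490 + 0.1212280 + 0.0053107 + 0.0023603 = 0.2210985.
So 1/D = 4.52287, i.e. 4.523 to 3 decimal places.

4.523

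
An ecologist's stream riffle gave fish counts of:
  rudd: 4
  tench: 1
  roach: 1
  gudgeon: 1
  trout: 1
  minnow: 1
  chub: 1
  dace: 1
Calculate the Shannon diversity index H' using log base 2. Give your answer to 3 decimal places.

2.732

Total N = 4+1+1+1+1+1+1+1 = 11, so the proportions are 0.36364, 0.09091, 0.09091, 0.09091, 0.09091, 0.09091, 0.09091, 0.09091 (working shown to 5 dp, full precision carried).
Each pᵢ log₂ pᵢ term: 0.36364×(-1.45943)=-0.53070, 0.09091×(-3.45943)=-0.31449, 0.09091×(-3.45943)=-0.31449, 0.09091×(-3.45943)=-0.31449, 0.09091×(-3.45943)=-0.31449, 0.09091×(-3.45943)=-0.31449, 0.09091×(-3.45943)=-0.31449, 0.09091×(-3.45943)=-0.31449.
Sum = -2.73216, so H' = 2.732.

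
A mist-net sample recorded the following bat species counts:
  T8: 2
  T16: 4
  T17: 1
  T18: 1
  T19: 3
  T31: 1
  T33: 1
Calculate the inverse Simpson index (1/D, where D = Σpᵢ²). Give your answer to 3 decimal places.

5.121

Total N = 2+4+1+1+3+1+1 = 13, so the proportions are 0.1538462, 0.3076923, 0.0769231, 0.0769231, 0.2307692, 0.0769231, 0.0769231 (working shown to 7 dp, full precision carried).
D = 0.1538462² + 0.3076923² + 0.0769231² + 0.0769231² + 0.2307692² + 0.0769231² + 0.0769231² = 0.0236686 + 0.0946746 + 0.0059172 + 0.0059172 + 0.0532544 + 0.0059172 + 0.0059172 = 0.1952663.
So 1/D = 5.12121, i.e. 5.121 to 3 decimal places.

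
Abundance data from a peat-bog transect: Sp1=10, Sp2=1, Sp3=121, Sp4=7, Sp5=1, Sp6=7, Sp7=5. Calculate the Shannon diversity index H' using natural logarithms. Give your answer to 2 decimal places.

0.82

Total N = 10+1+121+7+1+7+5 = 152, so the proportions are 0.0658, 0.0066, 0.7961, 0.0461, 0.0066, 0.0461, 0.0329 (working shown to 4 dp, full precision carried).
Each pᵢ ln pᵢ term: 0.0658×(-2.7213)=-0.1790, 0.0066×(-5.0239)=-0.0331, 0.7961×(-0.2281)=-0.1816, 0.0461×(-3.0780)=-0.1417, 0.0066×(-5.0239)=-0.0331, 0.0461×(-3.0780)=-0.1417, 0.0329×(-3.4144)=-0.1123.
Sum = -0.8225, so H' = 0.82.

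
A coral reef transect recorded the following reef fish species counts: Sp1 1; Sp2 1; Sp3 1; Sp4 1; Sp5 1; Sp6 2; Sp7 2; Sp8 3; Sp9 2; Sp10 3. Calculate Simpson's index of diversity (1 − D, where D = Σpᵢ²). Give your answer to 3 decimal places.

Total N = 1+1+1+1+1+2+2+3+2+3 = 17, so the proportions are 0.05882, 0.05882, 0.05882, 0.05882, 0.05882, 0.11765, 0.11765, 0.17647, 0.11765, 0.17647 (working shown to 5 dp, full precision carried).
D = 0.05882² + 0.05882² + 0.05882² + 0.05882² + 0.05882² + 0.11765² + 0.11765² + 0.17647² + 0.11765² + 0.17647² = 0.00346 + 0.00346 + 0.00346 + 0.00346 + 0.00346 + 0.01384 + 0.01384 + 0.03114 + 0.01384 + 0.03114 = 0.12111.
So 1 − D = 0.87889, i.e. 0.879 to 3 decimal places.

0.879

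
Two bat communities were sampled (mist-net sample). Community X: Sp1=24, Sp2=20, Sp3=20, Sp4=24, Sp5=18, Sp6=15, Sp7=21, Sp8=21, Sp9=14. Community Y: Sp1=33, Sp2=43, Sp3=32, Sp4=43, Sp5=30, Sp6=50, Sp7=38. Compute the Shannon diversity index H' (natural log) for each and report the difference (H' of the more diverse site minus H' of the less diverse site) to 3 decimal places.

0.252

Community X: N=177, proportions 0.13559, 0.11299, 0.11299, 0.13559, 0.10169, 0.08475, 0.11864, 0.11864, 0.0791, giving H' = 2.18270 (working shown to 5 dp, full precision carried).
Community Y: N=269, proportions 0.12268, 0.15985, 0.11896, 0.15985, 0.11152, 0.18587, 0.14126, giving H' = 1.93071.
Difference = |2.18270 − 1.93071| = 0.25199, i.e. 0.252 to 3 decimal places.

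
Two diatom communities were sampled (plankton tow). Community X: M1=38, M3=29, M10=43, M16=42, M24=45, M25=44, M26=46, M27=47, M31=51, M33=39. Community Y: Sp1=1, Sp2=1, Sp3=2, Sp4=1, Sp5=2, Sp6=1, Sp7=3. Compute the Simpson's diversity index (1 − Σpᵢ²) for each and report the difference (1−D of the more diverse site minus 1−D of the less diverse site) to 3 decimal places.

Community X: N=424, proportions 0.089623, 0.068396, 0.101415, 0.099057, 0.106132, 0.103774, 0.108491, 0.110849, 0.120283, 0.091981, giving 1−D = 0.898173 (working shown to 6 dp, full precision carried).
Community Y: N=11, proportions 0.090909, 0.090909, 0.181818, 0.090909, 0.181818, 0.090909, 0.272727, giving 1−D = 0.826446.
Difference = |0.898173 − 0.826446| = 0.071727, i.e. 0.072 to 3 decimal places.

0.072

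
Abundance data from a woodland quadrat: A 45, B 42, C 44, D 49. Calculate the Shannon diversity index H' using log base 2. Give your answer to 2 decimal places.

2.00

Total N = 45+42+44+49 = 180, so the proportions are 0.25, 0.2333, 0.2444, 0.2722 (working shown to 4 dp, full precision carried).
Each pᵢ log₂ pᵢ term: 0.25×(-2.0000)=-0.5000, 0.2333×(-2.0995)=-0.4899, 0.2444×(-2.0324)=-0.4968, 0.2722×(-1.8771)=-0.5110.
Sum = -1.9977, so H' = 2.00.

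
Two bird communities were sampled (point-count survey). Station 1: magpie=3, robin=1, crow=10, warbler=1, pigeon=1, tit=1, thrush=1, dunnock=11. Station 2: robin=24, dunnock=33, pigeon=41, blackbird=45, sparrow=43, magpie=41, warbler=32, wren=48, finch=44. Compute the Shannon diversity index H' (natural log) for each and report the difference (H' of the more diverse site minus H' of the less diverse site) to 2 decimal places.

0.63

Station 1: N=29, proportions 0.1034, 0.0345, 0.3448, 0.0345, 0.0345, 0.0345, 0.0345, 0.3793, giving H' = 1.5501 (working shown to 4 dp, full precision carried).
Station 2: N=351, proportions 0.0684, 0.094, 0.1168, 0.1282, 0.1225, 0.1168, 0.0912, 0.1368, 0.1254, giving H' = 2.1787.
Difference = |1.5501 − 2.1787| = 0.6286, i.e. 0.63 to 2 decimal places.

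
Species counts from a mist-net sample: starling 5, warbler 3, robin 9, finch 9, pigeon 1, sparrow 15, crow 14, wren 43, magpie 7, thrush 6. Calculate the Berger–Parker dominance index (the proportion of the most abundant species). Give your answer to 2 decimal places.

Total N = 5+3+9+9+1+15+14+43+7+6 = 112, so the proportions are 0.0446, 0.0268, 0.0804, 0.0804, 0.0089, 0.1339, 0.125, 0.3839, 0.0625, 0.0536 (working shown to 4 dp, full precision carried).
The largest proportion is 0.3839, i.e. d = 0.38 to 2 decimal places.

0.38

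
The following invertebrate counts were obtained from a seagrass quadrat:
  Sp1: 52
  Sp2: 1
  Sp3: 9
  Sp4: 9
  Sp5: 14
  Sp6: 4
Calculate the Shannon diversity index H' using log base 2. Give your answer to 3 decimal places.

1.815

Total N = 52+1+9+9+14+4 = 89, so the proportions are 0.58427, 0.01124, 0.10112, 0.10112, 0.1573, 0.04494 (working shown to 5 dp, full precision carried).
Each pᵢ log₂ pᵢ term: 0.58427×(-0.77529)=-0.45298, 0.01124×(-6.47573)=-0.07276, 0.10112×(-3.30581)=-0.33430, 0.10112×(-3.30581)=-0.33430, 0.1573×(-2.66838)=-0.41974, 0.04494×(-4.47573)=-0.20116.
Sum = -1.81523, so H' = 1.815.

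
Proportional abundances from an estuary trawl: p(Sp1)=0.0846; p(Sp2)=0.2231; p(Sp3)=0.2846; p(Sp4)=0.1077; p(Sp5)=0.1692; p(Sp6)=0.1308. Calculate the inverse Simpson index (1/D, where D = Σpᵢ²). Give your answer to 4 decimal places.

D = 0.0846² + 0.2231² + 0.2846² + 0.1077² + 0.1692² + 0.1308² = 0.00715716 + 0.04977361 + 0.08099716 + 0.01159929 + 0.02862864 + 0.01710864 = 0.19526450 (working shown to 8 dp, full precision carried).
So 1/D = 5.121259, i.e. 5.1213 to 4 decimal places.

5.1213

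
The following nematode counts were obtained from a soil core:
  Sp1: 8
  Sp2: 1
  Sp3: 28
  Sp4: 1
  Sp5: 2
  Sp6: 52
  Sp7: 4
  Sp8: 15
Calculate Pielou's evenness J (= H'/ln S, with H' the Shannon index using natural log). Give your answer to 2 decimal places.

Total N = 8+1+28+1+2+52+4+15 = 111, so the proportions are 0.0721, 0.009, 0.2523, 0.009, 0.018, 0.4685, 0.036, 0.1351 (working shown to 4 dp, full precision carried).
H' = −Σ pᵢ ln pᵢ = −((-0.1896) + (-0.0424) + (-0.3474) + (-0.0424) + (-0.0724) + (-0.3552) + (-0.1198) + (-0.2705)) = 1.4397.
With S = 8 species, ln S = 2.0794, so J = 1.4397/2.0794 = 0.6923, i.e. 0.69 to 2 decimal places.

0.69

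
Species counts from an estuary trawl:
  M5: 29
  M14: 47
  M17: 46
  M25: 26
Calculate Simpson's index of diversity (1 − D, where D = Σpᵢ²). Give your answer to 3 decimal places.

0.733

Total N = 29+47+46+26 = 148, so the proportions are 0.19595, 0.31757, 0.31081, 0.17568 (working shown to 5 dp, full precision carried).
D = 0.19595² + 0.31757² + 0.31081² + 0.17568² = 0.03839 + 0.10085 + 0.09660 + 0.03086 = 0.26671.
So 1 − D = 0.73329, i.e. 0.733 to 3 decimal places.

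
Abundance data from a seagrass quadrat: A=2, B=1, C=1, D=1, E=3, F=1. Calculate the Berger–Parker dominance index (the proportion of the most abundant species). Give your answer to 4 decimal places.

Total N = 2+1+1+1+3+1 = 9, so the proportions are 0.222222, 0.111111, 0.111111, 0.111111, 0.333333, 0.111111 (working shown to 6 dp, full precision carried).
The largest proportion is 0.333333, i.e. d = 0.3333 to 4 decimal places.

0.3333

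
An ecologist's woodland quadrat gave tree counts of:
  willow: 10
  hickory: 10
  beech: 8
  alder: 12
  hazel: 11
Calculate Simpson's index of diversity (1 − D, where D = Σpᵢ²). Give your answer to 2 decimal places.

Total N = 10+10+8+12+11 = 51, so the proportions are 0.1961, 0.1961, 0.1569, 0.2353, 0.2157 (working shown to 4 dp, full precision carried).
D = 0.1961² + 0.1961² + 0.1569² + 0.2353² + 0.2157² = 0.0384 + 0.0384 + 0.0246 + 0.0554 + 0.0465 = 0.2034.
So 1 − D = 0.7966, i.e. 0.80 to 2 decimal places.

0.80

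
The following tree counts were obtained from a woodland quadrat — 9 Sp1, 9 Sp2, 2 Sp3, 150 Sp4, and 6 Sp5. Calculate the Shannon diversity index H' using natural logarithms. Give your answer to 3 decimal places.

Total N = 9+9+2+150+6 = 176, so the proportions are 0.05114, 0.05114, 0.01136, 0.85227, 0.03409 (working shown to 5 dp, full precision carried).
Each pᵢ ln pᵢ term: 0.05114×(-2.97326)=-0.15204, 0.05114×(-2.97326)=-0.15204, 0.01136×(-4.47734)=-0.05088, 0.85227×(-0.15985)=-0.13623, 0.03409×(-3.37872)=-0.11518.
Sum = -0.60638, so H' = 0.606.

0.606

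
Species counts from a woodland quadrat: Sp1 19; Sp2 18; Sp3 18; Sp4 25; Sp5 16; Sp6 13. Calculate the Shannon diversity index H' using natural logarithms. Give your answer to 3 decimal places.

Total N = 19+18+18+25+16+13 = 109, so the proportions are 0.17431, 0.16514, 0.16514, 0.22936, 0.14679, 0.11927 (working shown to 5 dp, full precision carried).
Each pᵢ ln pᵢ term: 0.17431×(-1.74691)=-0.30451, 0.16514×(-1.80098)=-0.29741, 0.16514×(-1.80098)=-0.29741, 0.22936×(-1.47247)=-0.33772, 0.14679×(-1.91876)=-0.28165, 0.11927×(-2.12640)=-0.25361.
Sum = -1.77231, so H' = 1.772.

1.772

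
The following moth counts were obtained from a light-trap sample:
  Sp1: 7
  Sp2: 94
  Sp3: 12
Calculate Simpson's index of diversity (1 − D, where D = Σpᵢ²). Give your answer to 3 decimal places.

0.293

Total N = 7+94+12 = 113, so the proportions are 0.06195, 0.83186, 0.10619 (working shown to 5 dp, full precision carried).
D = 0.06195² + 0.83186² + 0.10619² = 0.00384 + 0.69199 + 0.01128 = 0.70710.
So 1 − D = 0.29290, i.e. 0.293 to 3 decimal places.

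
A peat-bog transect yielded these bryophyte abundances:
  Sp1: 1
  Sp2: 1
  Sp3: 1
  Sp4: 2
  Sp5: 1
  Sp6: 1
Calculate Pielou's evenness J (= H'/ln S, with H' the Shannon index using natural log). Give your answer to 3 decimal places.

Total N = 1+1+1+2+1+1 = 7, so the proportions are 0.14286, 0.14286, 0.14286, 0.28571, 0.14286, 0.14286 (working shown to 5 dp, full precision carried).
H' = −Σ pᵢ ln pᵢ = −((-0.27799) + (-0.27799) + (-0.27799) + (-0.35793) + (-0.27799) + (-0.27799)) = 1.74787.
With S = 6 species, ln S = 1.79176, so J = 1.74787/1.79176 = 0.97550, i.e. 0.976 to 3 decimal places.

0.976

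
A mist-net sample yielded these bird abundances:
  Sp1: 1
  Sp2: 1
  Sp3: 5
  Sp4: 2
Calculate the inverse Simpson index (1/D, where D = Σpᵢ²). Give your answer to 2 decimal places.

Total N = 1+1+5+2 = 9, so the proportions are 0.11111, 0.11111, 0.55556, 0.22222 (working shown to 5 dp, full precision carried).
D = 0.11111² + 0.11111² + 0.55556² + 0.22222² = 0.01235 + 0.01235 + 0.30864 + 0.04938 = 0.38272.
So 1/D = 2.6129, i.e. 2.61 to 2 decimal places.

2.61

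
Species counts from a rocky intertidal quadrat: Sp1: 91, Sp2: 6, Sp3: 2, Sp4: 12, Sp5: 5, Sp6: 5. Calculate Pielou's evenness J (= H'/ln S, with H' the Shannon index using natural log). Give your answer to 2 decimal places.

Total N = 91+6+2+12+5+5 = 121, so the proportions are 0.7521, 0.0496, 0.0165, 0.0992, 0.0413, 0.0413 (working shown to 4 dp, full precision carried).
H' = −Σ pᵢ ln pᵢ = −((-0.2143) + (-0.1490) + (-0.0678) + (-0.2292) + (-0.1317) + (-0.1317)) = 0.9236.
With S = 6 species, ln S = 1.7918, so J = 0.9236/1.7918 = 0.5155, i.e. 0.52 to 2 decimal places.

0.52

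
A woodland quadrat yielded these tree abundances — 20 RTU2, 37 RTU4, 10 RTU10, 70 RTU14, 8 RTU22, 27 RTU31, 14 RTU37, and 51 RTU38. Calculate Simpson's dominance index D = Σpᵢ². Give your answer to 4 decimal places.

Total N = 20+37+10+70+8+27+14+51 = 237, so the proportions are 0.084388, 0.156118, 0.042194, 0.295359, 0.033755, 0.113924, 0.059072, 0.21519 (working shown to 6 dp, full precision carried).
D = 0.084388² + 0.156118² + 0.042194² + 0.295359² + 0.033755² + 0.113924² + 0.059072² + 0.21519² = 0.007121 + 0.024373 + 0.001780 + 0.087237 + 0.001139 + 0.012979 + 0.003489 + 0.046307 = 0.184426.
To 4 decimal places, D = 0.1844.

0.1844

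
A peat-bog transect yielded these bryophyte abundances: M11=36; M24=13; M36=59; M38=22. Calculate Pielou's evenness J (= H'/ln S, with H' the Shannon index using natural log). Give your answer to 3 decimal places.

0.898

Total N = 36+13+59+22 = 130, so the proportions are 0.27692, 0.1, 0.45385, 0.16923 (working shown to 5 dp, full precision carried).
H' = −Σ pᵢ ln pᵢ = −((-0.35557) + (-0.23026) + (-0.35854) + (-0.30064)) = 1.24501.
With S = 4 species, ln S = 1.38629, so J = 1.24501/1.38629 = 0.89808, i.e. 0.898 to 3 decimal places.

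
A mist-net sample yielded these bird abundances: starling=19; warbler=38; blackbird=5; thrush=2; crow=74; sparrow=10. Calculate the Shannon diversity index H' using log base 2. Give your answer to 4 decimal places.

Total N = 19+38+5+2+74+10 = 148, so the proportions are 0.128378, 0.256757, 0.033784, 0.013514, 0.5, 0.067568 (working shown to 6 dp, full precision carried).
Each pᵢ log₂ pᵢ term: 0.128378×(-2.961526)=-0.380196, 0.256757×(-1.961526)=-0.503635, 0.033784×(-4.887525)=-0.165119, 0.013514×(-6.209453)=-0.083912, 0.5×(-1.000000)=-0.500000, 0.067568×(-3.887525)=-0.262671.
Sum = -1.895532, so H' = 1.8955.

1.8955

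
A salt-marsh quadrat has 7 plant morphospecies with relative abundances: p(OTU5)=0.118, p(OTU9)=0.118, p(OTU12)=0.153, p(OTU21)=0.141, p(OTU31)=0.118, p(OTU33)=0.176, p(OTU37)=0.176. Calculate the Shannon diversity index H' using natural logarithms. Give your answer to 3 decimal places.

Each pᵢ ln pᵢ term (working shown to 5 dp, full precision carried): 0.118×(-2.13707)=-0.25217, 0.118×(-2.13707)=-0.25217, 0.153×(-1.87732)=-0.28723, 0.141×(-1.95900)=-0.27622, 0.118×(-2.13707)=-0.25217, 0.176×(-1.73727)=-0.30576, 0.176×(-1.73727)=-0.30576.
Sum = -1.93149, so H' = 1.931.

1.931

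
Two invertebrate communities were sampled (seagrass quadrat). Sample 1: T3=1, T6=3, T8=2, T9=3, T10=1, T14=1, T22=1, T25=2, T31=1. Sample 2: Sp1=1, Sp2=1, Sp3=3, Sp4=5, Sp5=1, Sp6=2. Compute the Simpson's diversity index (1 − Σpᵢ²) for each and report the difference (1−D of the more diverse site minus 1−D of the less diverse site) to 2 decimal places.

Sample 1: N=15, proportions 0.0667, 0.2, 0.1333, 0.2, 0.0667, 0.0667, 0.0667, 0.1333, 0.0667, giving 1−D = 0.8622 (working shown to 4 dp, full precision carried).
Sample 2: N=13, proportions 0.0769, 0.0769, 0.2308, 0.3846, 0.0769, 0.1538, giving 1−D = 0.7574.
Difference = |0.8622 − 0.7574| = 0.1048, i.e. 0.10 to 2 decimal places.

0.10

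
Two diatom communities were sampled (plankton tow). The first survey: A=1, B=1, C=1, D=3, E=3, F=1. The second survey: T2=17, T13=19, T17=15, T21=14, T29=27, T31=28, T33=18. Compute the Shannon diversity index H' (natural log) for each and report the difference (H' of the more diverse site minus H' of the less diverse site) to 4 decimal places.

0.2694

The first survey: N=10, proportions 0.1, 0.1, 0.1, 0.3, 0.3, 0.1, giving H' = 1.643418 (working shown to 6 dp, full precision carried).
The second survey: N=138, proportions 0.123188, 0.137681, 0.108696, 0.101449, 0.195652, 0.202899, 0.130435, giving H' = 1.912815.
Difference = |1.643418 − 1.912815| = 0.269397, i.e. 0.2694 to 4 decimal places.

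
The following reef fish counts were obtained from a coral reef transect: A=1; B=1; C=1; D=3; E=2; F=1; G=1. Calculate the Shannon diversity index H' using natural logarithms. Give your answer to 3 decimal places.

1.834

Total N = 1+1+1+3+2+1+1 = 10, so the proportions are 0.1, 0.1, 0.1, 0.3, 0.2, 0.1, 0.1 (working shown to 5 dp, full precision carried).
Each pᵢ ln pᵢ term: 0.1×(-2.30259)=-0.23026, 0.1×(-2.30259)=-0.23026, 0.1×(-2.30259)=-0.23026, 0.3×(-1.20397)=-0.36119, 0.2×(-1.60944)=-0.32189, 0.1×(-2.30259)=-0.23026, 0.1×(-2.30259)=-0.23026.
Sum = -1.83437, so H' = 1.834.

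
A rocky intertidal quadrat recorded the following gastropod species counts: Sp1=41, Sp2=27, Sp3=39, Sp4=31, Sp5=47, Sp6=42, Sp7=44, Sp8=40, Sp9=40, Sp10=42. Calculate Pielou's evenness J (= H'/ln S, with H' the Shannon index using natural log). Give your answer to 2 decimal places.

Total N = 41+27+39+31+47+42+44+40+40+42 = 393, so the proportions are 0.1043, 0.0687, 0.0992, 0.0789, 0.1196, 0.1069, 0.112, 0.1018, 0.1018, 0.1069 (working shown to 4 dp, full precision carried).
H' = −Σ pᵢ ln pᵢ = −((-0.2358) + (-0.1840) + (-0.2293) + (-0.2003) + (-0.2540) + (-0.2390) + (-0.2451) + (-0.2326) + (-0.2326) + (-0.2390)) = 2.2916.
With S = 10 species, ln S = 2.3026, so J = 2.2916/2.3026 = 0.9952, i.e. 1.00 to 2 decimal places.

1.00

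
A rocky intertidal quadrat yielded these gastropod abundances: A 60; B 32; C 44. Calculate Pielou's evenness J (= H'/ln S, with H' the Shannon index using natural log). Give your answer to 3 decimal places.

0.971

Total N = 60+32+44 = 136, so the proportions are 0.44118, 0.23529, 0.32353 (working shown to 5 dp, full precision carried).
H' = −Σ pᵢ ln pᵢ = −((-0.36102) + (-0.34045) + (-0.36509)) = 1.06656.
With S = 3 species, ln S = 1.09861, so J = 1.06656/1.09861 = 0.97083, i.e. 0.971 to 3 decimal places.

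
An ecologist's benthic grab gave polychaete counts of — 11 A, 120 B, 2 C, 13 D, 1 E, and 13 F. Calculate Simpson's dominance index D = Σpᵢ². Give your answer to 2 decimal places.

Total N = 11+120+2+13+1+13 = 160, so the proportions are 0.0688, 0.75, 0.0125, 0.0813, 0.0063, 0.0813 (working shown to 4 dp, full precision carried).
D = 0.0688² + 0.75² + 0.0125² + 0.0813² + 0.0063² + 0.0813² = 0.0047 + 0.5625 + 0.0002 + 0.0066 + 0.0000 + 0.0066 = 0.5806.
To 2 decimal places, D = 0.58.

0.58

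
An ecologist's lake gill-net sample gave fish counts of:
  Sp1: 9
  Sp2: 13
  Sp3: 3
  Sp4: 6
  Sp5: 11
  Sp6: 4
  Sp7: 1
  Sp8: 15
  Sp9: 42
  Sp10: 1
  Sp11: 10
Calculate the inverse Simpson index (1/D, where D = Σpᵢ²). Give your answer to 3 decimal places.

5.242

Total N = 9+13+3+6+11+4+1+15+42+1+10 = 115, so the proportions are 0.0782609, 0.1130435, 0.026087, 0.0521739, 0.0956522, 0.0347826, 0.0086957, 0.1304348, 0.3652174, 0.0086957, 0.0869565 (working shown to 7 dp, full precision carried).
D = 0.0782609² + 0.1130435² + 0.026087² + 0.0521739² + 0.0956522² + 0.0347826² + 0.0086957² + 0.1304348² + 0.3652174² + 0.0086957² + 0.0869565² = 0.0061248 + 0.0127788 + 0.0006805 + 0.0027221 + 0.0091493 + 0.0012098 + 0.0000756 + 0.0170132 + 0.1333837 + 0.0000756 + 0.0075614 = 0.1907750.
So 1/D = 5.24178, i.e. 5.242 to 3 decimal places.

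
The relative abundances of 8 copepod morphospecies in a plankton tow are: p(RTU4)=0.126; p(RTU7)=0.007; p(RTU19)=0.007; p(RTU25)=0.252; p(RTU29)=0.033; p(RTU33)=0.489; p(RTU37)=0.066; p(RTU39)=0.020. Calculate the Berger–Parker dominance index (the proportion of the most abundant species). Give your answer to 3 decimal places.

0.489

The largest proportion is 0.489, i.e. d = 0.489 to 3 decimal places.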